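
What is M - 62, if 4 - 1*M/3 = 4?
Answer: -62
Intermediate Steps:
M = 0 (M = 12 - 3*4 = 12 - 12 = 0)
M - 62 = 0 - 62 = -62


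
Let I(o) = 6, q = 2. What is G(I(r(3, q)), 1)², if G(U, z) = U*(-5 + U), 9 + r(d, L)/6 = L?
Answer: 36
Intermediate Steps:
r(d, L) = -54 + 6*L
G(I(r(3, q)), 1)² = (6*(-5 + 6))² = (6*1)² = 6² = 36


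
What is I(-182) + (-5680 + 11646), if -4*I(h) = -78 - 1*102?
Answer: 6011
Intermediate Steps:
I(h) = 45 (I(h) = -(-78 - 1*102)/4 = -(-78 - 102)/4 = -¼*(-180) = 45)
I(-182) + (-5680 + 11646) = 45 + (-5680 + 11646) = 45 + 5966 = 6011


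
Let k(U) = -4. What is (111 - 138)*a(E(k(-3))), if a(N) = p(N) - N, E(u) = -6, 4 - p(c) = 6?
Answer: -108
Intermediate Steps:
p(c) = -2 (p(c) = 4 - 1*6 = 4 - 6 = -2)
a(N) = -2 - N
(111 - 138)*a(E(k(-3))) = (111 - 138)*(-2 - 1*(-6)) = -27*(-2 + 6) = -27*4 = -108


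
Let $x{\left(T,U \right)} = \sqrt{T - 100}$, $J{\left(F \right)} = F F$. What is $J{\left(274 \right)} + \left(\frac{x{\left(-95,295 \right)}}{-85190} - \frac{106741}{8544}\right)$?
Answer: $\frac{641342603}{8544} - \frac{i \sqrt{195}}{85190} \approx 75064.0 - 0.00016392 i$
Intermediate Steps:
$J{\left(F \right)} = F^{2}$
$x{\left(T,U \right)} = \sqrt{-100 + T}$
$J{\left(274 \right)} + \left(\frac{x{\left(-95,295 \right)}}{-85190} - \frac{106741}{8544}\right) = 274^{2} + \left(\frac{\sqrt{-100 - 95}}{-85190} - \frac{106741}{8544}\right) = 75076 + \left(\sqrt{-195} \left(- \frac{1}{85190}\right) - \frac{106741}{8544}\right) = 75076 - \left(\frac{106741}{8544} - i \sqrt{195} \left(- \frac{1}{85190}\right)\right) = 75076 - \left(\frac{106741}{8544} + \frac{i \sqrt{195}}{85190}\right) = \frac{641342603}{8544} - \frac{i \sqrt{195}}{85190}$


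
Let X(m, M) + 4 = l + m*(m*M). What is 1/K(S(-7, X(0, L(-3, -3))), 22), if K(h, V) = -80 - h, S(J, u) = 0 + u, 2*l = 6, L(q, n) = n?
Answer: -1/79 ≈ -0.012658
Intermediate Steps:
l = 3 (l = (½)*6 = 3)
X(m, M) = -1 + M*m² (X(m, M) = -4 + (3 + m*(m*M)) = -4 + (3 + m*(M*m)) = -4 + (3 + M*m²) = -1 + M*m²)
S(J, u) = u
1/K(S(-7, X(0, L(-3, -3))), 22) = 1/(-80 - (-1 - 3*0²)) = 1/(-80 - (-1 - 3*0)) = 1/(-80 - (-1 + 0)) = 1/(-80 - 1*(-1)) = 1/(-80 + 1) = 1/(-79) = -1/79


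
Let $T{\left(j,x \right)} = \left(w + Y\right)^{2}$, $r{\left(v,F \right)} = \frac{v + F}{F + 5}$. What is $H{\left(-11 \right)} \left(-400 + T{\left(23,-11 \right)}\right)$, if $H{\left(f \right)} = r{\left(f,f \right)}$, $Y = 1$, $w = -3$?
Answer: $-1452$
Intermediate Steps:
$r{\left(v,F \right)} = \frac{F + v}{5 + F}$
$H{\left(f \right)} = \frac{2 f}{5 + f}$ ($H{\left(f \right)} = \frac{f + f}{5 + f} = \frac{2 f}{5 + f}$)
$T{\left(j,x \right)} = 4$ ($T{\left(j,x \right)} = \left(-3 + 1\right)^{2} = \left(-2\right)^{2} = 4$)
$H{\left(-11 \right)} \left(-400 + T{\left(23,-11 \right)}\right) = 2 \left(-11\right) \frac{1}{5 - 11} \left(-400 + 4\right) = 2 \left(-11\right) \frac{1}{-6} \left(-396\right) = 2 \left(-11\right) \left(- \frac{1}{6}\right) \left(-396\right) = \frac{11}{3} \left(-396\right) = -1452$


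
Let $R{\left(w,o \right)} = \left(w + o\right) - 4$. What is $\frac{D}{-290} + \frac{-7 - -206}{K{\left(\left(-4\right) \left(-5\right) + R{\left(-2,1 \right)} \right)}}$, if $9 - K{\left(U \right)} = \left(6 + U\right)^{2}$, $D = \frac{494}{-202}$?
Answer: $- \frac{2861003}{6326640} \approx -0.45222$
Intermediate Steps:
$R{\left(w,o \right)} = -4 + o + w$ ($R{\left(w,o \right)} = \left(o + w\right) - 4 = -4 + o + w$)
$D = - \frac{247}{101}$ ($D = 494 \left(- \frac{1}{202}\right) = - \frac{247}{101} \approx -2.4455$)
$K{\left(U \right)} = 9 - \left(6 + U\right)^{2}$
$\frac{D}{-290} + \frac{-7 - -206}{K{\left(\left(-4\right) \left(-5\right) + R{\left(-2,1 \right)} \right)}} = - \frac{247}{101 \left(-290\right)} + \frac{-7 - -206}{9 - \left(6 - -15\right)^{2}} = \left(- \frac{247}{101}\right) \left(- \frac{1}{290}\right) + \frac{-7 + 206}{9 - \left(6 + \left(20 - 5\right)\right)^{2}} = \frac{247}{29290} + \frac{199}{9 - \left(6 + 15\right)^{2}} = \frac{247}{29290} + \frac{199}{9 - 21^{2}} = \frac{247}{29290} + \frac{199}{9 - 441} = \frac{247}{29290} + \frac{199}{-432} = \frac{247}{29290} + 199 \left(- \frac{1}{432}\right) = \frac{247}{29290} - \frac{199}{432} = - \frac{2861003}{6326640}$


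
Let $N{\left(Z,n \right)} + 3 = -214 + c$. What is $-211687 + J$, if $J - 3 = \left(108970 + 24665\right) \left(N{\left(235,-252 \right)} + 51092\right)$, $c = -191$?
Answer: $6772944656$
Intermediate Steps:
$N{\left(Z,n \right)} = -408$ ($N{\left(Z,n \right)} = -3 - 405 = -408$)
$J = 6773156343$ ($J = 3 + \left(108970 + 24665\right) \left(-408 + 51092\right) = 3 + 133635 \cdot 50684 = 3 + 6773156340 = 6773156343$)
$-211687 + J = -211687 + 6773156343 = 6772944656$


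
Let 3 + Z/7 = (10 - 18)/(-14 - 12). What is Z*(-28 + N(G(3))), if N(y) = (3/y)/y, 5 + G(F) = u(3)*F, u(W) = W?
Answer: 109025/208 ≈ 524.16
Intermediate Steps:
G(F) = -5 + 3*F
Z = -245/13 (Z = -21 + 7*((10 - 18)/(-14 - 12)) = -21 + 7*(-8/(-26)) = -21 + 7*(-8*(-1/26)) = -21 + 7*(4/13) = -21 + 28/13 = -245/13 ≈ -18.846)
N(y) = 3/y**2
Z*(-28 + N(G(3))) = -245*(-28 + 3/(-5 + 3*3)**2)/13 = -245*(-28 + 3/(-5 + 9)**2)/13 = -245*(-28 + 3/4**2)/13 = -245*(-28 + 3*(1/16))/13 = -245*(-28 + 3/16)/13 = -245/13*(-445/16) = 109025/208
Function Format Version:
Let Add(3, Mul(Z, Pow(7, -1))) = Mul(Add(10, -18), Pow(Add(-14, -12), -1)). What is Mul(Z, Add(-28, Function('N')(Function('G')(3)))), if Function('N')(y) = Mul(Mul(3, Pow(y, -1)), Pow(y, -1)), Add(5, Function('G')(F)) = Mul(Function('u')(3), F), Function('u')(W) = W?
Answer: Rational(109025, 208) ≈ 524.16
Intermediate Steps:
Function('G')(F) = Add(-5, Mul(3, F))
Z = Rational(-245, 13) (Z = Add(-21, Mul(7, Mul(Add(10, -18), Pow(Add(-14, -12), -1)))) = Add(-21, Mul(7, Mul(-8, Pow(-26, -1)))) = Add(-21, Mul(7, Mul(-8, Rational(-1, 26)))) = Add(-21, Mul(7, Rational(4, 13))) = Add(-21, Rational(28, 13)) = Rational(-245, 13) ≈ -18.846)
Function('N')(y) = Mul(3, Pow(y, -2))
Mul(Z, Add(-28, Function('N')(Function('G')(3)))) = Mul(Rational(-245, 13), Add(-28, Mul(3, Pow(Add(-5, Mul(3, 3)), -2)))) = Mul(Rational(-245, 13), Add(-28, Mul(3, Pow(Add(-5, 9), -2)))) = Mul(Rational(-245, 13), Add(-28, Mul(3, Pow(4, -2)))) = Mul(Rational(-245, 13), Add(-28, Mul(3, Rational(1, 16)))) = Mul(Rational(-245, 13), Add(-28, Rational(3, 16))) = Mul(Rational(-245, 13), Rational(-445, 16)) = Rational(109025, 208)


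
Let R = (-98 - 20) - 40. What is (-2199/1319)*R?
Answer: 347442/1319 ≈ 263.41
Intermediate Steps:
R = -158 (R = -118 - 40 = -158)
(-2199/1319)*R = -2199/1319*(-158) = 347442/1319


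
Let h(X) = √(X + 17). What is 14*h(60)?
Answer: 14*√77 ≈ 122.85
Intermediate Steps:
h(X) = √(17 + X)
14*h(60) = 14*√(17 + 60) = 14*√77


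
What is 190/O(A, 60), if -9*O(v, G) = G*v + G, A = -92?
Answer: 57/182 ≈ 0.31319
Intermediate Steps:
O(v, G) = -G/9 - G*v/9 (O(v, G) = -(G*v + G)/9 = -(G + G*v)/9 = -G/9 - G*v/9)
190/O(A, 60) = 190/((-⅑*60*(1 - 92))) = 190/((-⅑*60*(-91))) = 190/(1820/3) = 190*(3/1820) = 57/182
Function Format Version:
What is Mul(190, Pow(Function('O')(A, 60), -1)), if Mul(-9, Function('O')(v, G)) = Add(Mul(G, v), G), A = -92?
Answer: Rational(57, 182) ≈ 0.31319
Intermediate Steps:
Function('O')(v, G) = Add(Mul(Rational(-1, 9), G), Mul(Rational(-1, 9), G, v)) (Function('O')(v, G) = Mul(Rational(-1, 9), Add(Mul(G, v), G)) = Mul(Rational(-1, 9), Add(G, Mul(G, v))) = Add(Mul(Rational(-1, 9), G), Mul(Rational(-1, 9), G, v)))
Mul(190, Pow(Function('O')(A, 60), -1)) = Mul(190, Pow(Mul(Rational(-1, 9), 60, Add(1, -92)), -1)) = Mul(190, Pow(Mul(Rational(-1, 9), 60, -91), -1)) = Mul(190, Pow(Rational(1820, 3), -1)) = Mul(190, Rational(3, 1820)) = Rational(57, 182)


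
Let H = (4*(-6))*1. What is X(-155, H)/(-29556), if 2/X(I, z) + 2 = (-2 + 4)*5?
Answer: -1/118224 ≈ -8.4585e-6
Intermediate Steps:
H = -24 (H = -24*1 = -24)
X(I, z) = ¼ (X(I, z) = 2/(-2 + (-2 + 4)*5) = 2/(-2 + 2*5) = 2/(-2 + 10) = 2/8 = 2*(⅛) = ¼)
X(-155, H)/(-29556) = (¼)/(-29556) = (¼)*(-1/29556) = -1/118224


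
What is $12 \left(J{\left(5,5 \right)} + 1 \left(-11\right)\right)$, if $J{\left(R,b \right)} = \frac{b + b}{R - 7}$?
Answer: $-192$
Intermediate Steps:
$J{\left(R,b \right)} = \frac{2 b}{-7 + R}$
$12 \left(J{\left(5,5 \right)} + 1 \left(-11\right)\right) = 12 \left(2 \cdot 5 \frac{1}{-7 + 5} + 1 \left(-11\right)\right) = 12 \left(2 \cdot 5 \frac{1}{-2} - 11\right) = 12 \left(2 \cdot 5 \left(- \frac{1}{2}\right) - 11\right) = 12 \left(-5 - 11\right) = 12 \left(-16\right) = -192$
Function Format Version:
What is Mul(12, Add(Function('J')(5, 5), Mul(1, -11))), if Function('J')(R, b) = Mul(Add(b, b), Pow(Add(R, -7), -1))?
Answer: -192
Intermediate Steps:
Function('J')(R, b) = Mul(2, b, Pow(Add(-7, R), -1)) (Function('J')(R, b) = Mul(Mul(2, b), Pow(Add(-7, R), -1)) = Mul(2, b, Pow(Add(-7, R), -1)))
Mul(12, Add(Function('J')(5, 5), Mul(1, -11))) = Mul(12, Add(Mul(2, 5, Pow(Add(-7, 5), -1)), Mul(1, -11))) = Mul(12, Add(Mul(2, 5, Pow(-2, -1)), -11)) = Mul(12, Add(Mul(2, 5, Rational(-1, 2)), -11)) = Mul(12, Add(-5, -11)) = Mul(12, -16) = -192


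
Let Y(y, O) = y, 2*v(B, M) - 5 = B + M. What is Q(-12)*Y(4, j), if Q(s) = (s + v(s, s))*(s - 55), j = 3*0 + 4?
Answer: 5762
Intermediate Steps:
v(B, M) = 5/2 + B/2 + M/2 (v(B, M) = 5/2 + (B + M)/2 = 5/2 + (B/2 + M/2) = 5/2 + B/2 + M/2)
j = 4 (j = 0 + 4 = 4)
Q(s) = (-55 + s)*(5/2 + 2*s) (Q(s) = (s + (5/2 + s/2 + s/2))*(s - 55) = (s + (5/2 + s))*(-55 + s) = (5/2 + 2*s)*(-55 + s) = (-55 + s)*(5/2 + 2*s))
Q(-12)*Y(4, j) = (-275/2 + 2*(-12)² - 215/2*(-12))*4 = (-275/2 + 2*144 + 1290)*4 = (-275/2 + 288 + 1290)*4 = (2881/2)*4 = 5762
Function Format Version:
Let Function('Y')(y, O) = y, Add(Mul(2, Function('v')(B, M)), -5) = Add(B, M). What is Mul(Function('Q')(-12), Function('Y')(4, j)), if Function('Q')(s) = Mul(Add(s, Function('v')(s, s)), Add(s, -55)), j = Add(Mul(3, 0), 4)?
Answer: 5762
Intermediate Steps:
Function('v')(B, M) = Add(Rational(5, 2), Mul(Rational(1, 2), B), Mul(Rational(1, 2), M)) (Function('v')(B, M) = Add(Rational(5, 2), Mul(Rational(1, 2), Add(B, M))) = Add(Rational(5, 2), Add(Mul(Rational(1, 2), B), Mul(Rational(1, 2), M))) = Add(Rational(5, 2), Mul(Rational(1, 2), B), Mul(Rational(1, 2), M)))
j = 4 (j = Add(0, 4) = 4)
Function('Q')(s) = Mul(Add(-55, s), Add(Rational(5, 2), Mul(2, s))) (Function('Q')(s) = Mul(Add(s, Add(Rational(5, 2), Mul(Rational(1, 2), s), Mul(Rational(1, 2), s))), Add(s, -55)) = Mul(Add(s, Add(Rational(5, 2), s)), Add(-55, s)) = Mul(Add(Rational(5, 2), Mul(2, s)), Add(-55, s)) = Mul(Add(-55, s), Add(Rational(5, 2), Mul(2, s))))
Mul(Function('Q')(-12), Function('Y')(4, j)) = Mul(Add(Rational(-275, 2), Mul(2, Pow(-12, 2)), Mul(Rational(-215, 2), -12)), 4) = Mul(Add(Rational(-275, 2), Mul(2, 144), 1290), 4) = Mul(Add(Rational(-275, 2), 288, 1290), 4) = Mul(Rational(2881, 2), 4) = 5762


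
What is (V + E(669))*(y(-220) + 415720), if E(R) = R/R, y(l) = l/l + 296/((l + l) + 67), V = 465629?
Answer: 72202281296310/373 ≈ 1.9357e+11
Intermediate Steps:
y(l) = 1 + 296/(67 + 2*l) (y(l) = 1 + 296/(2*l + 67) = 1 + 296/(67 + 2*l))
E(R) = 1
(V + E(669))*(y(-220) + 415720) = (465629 + 1)*((363 + 2*(-220))/(67 + 2*(-220)) + 415720) = 465630*((363 - 440)/(67 - 440) + 415720) = 465630*(-77/(-373) + 415720) = 465630*(-1/373*(-77) + 415720) = 465630*(77/373 + 415720) = 465630*(155063637/373) = 72202281296310/373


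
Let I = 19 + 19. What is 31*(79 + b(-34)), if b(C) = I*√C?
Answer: 2449 + 1178*I*√34 ≈ 2449.0 + 6868.9*I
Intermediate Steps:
I = 38
b(C) = 38*√C
31*(79 + b(-34)) = 31*(79 + 38*√(-34)) = 31*(79 + 38*(I*√34)) = 31*(79 + 38*I*√34) = 2449 + 1178*I*√34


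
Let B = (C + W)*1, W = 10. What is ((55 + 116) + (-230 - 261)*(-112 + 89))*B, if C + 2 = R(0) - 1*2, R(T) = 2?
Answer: 91712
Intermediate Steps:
C = -2 (C = -2 + (2 - 1*2) = -2 + (2 - 2) = -2 + 0 = -2)
B = 8 (B = (-2 + 10)*1 = 8*1 = 8)
((55 + 116) + (-230 - 261)*(-112 + 89))*B = ((55 + 116) + (-230 - 261)*(-112 + 89))*8 = (171 - 491*(-23))*8 = (171 + 11293)*8 = 11464*8 = 91712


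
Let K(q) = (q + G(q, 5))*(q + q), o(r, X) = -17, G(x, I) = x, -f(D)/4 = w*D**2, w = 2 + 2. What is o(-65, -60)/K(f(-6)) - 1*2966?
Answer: -3936190481/1327104 ≈ -2966.0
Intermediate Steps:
w = 4
f(D) = -16*D**2
K(q) = 4*q**2 (K(q) = (q + q)*(q + q) = (2*q)*(2*q) = 4*q**2)
o(-65, -60)/K(f(-6)) - 1*2966 = -17/(4*(-16*(-6)**2)**2) - 1*2966 = -17/(4*(-16*36)**2) - 2966 = -17/(4*(-576)**2) - 2966 = -17/(4*331776) - 2966 = -17/1327104 - 2966 = -3936190481/1327104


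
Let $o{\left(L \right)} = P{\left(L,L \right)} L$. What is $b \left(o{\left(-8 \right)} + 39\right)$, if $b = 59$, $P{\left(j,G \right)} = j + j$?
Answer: $9853$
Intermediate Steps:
$P{\left(j,G \right)} = 2 j$
$o{\left(L \right)} = 2 L^{2}$ ($o{\left(L \right)} = 2 L L = 2 L^{2}$)
$b \left(o{\left(-8 \right)} + 39\right) = 59 \left(2 \left(-8\right)^{2} + 39\right) = 59 \left(2 \cdot 64 + 39\right) = 59 \left(128 + 39\right) = 59 \cdot 167 = 9853$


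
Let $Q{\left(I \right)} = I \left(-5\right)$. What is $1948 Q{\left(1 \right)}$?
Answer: $-9740$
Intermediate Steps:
$Q{\left(I \right)} = - 5 I$
$1948 Q{\left(1 \right)} = 1948 \left(\left(-5\right) 1\right) = 1948 \left(-5\right) = -9740$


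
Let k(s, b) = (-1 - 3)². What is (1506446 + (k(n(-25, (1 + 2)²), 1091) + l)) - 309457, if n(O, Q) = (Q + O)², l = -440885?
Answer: 756120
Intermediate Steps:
n(O, Q) = (O + Q)²
k(s, b) = 16 (k(s, b) = (-4)² = 16)
(1506446 + (k(n(-25, (1 + 2)²), 1091) + l)) - 309457 = (1506446 + (16 - 440885)) - 309457 = (1506446 - 440869) - 309457 = 1065577 - 309457 = 756120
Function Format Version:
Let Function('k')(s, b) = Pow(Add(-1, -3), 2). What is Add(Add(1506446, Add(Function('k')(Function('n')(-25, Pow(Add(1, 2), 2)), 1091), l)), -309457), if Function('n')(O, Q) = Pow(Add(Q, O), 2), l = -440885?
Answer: 756120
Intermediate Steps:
Function('n')(O, Q) = Pow(Add(O, Q), 2)
Function('k')(s, b) = 16 (Function('k')(s, b) = Pow(-4, 2) = 16)
Add(Add(1506446, Add(Function('k')(Function('n')(-25, Pow(Add(1, 2), 2)), 1091), l)), -309457) = Add(Add(1506446, Add(16, -440885)), -309457) = Add(Add(1506446, -440869), -309457) = Add(1065577, -309457) = 756120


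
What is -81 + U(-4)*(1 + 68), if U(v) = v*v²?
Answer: -4497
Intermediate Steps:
U(v) = v³
-81 + U(-4)*(1 + 68) = -81 + (-4)³*(1 + 68) = -81 - 64*69 = -81 - 4416 = -4497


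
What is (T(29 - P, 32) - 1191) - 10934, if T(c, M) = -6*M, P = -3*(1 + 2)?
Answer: -12317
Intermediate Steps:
P = -9 (P = -3*3 = -9)
(T(29 - P, 32) - 1191) - 10934 = (-6*32 - 1191) - 10934 = (-192 - 1191) - 10934 = -1383 - 10934 = -12317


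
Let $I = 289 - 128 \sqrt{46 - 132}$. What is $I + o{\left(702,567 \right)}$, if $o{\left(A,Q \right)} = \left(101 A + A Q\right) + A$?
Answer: $469927 - 128 i \sqrt{86} \approx 4.6993 \cdot 10^{5} - 1187.0 i$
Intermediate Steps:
$o{\left(A,Q \right)} = 102 A + A Q$
$I = 289 - 128 i \sqrt{86}$ ($I = 289 - 128 \sqrt{-86} = 289 - 128 i \sqrt{86} \approx 289.0 - 1187.0 i$)
$I + o{\left(702,567 \right)} = \left(289 - 128 i \sqrt{86}\right) + 702 \left(102 + 567\right) = \left(289 - 128 i \sqrt{86}\right) + 702 \cdot 669 = \left(289 - 128 i \sqrt{86}\right) + 469638 = 469927 - 128 i \sqrt{86}$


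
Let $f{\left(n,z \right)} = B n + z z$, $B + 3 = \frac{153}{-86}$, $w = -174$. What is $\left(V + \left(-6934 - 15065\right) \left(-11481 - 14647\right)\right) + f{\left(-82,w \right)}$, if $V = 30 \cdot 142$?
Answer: $\frac{24717466395}{43} \approx 5.7482 \cdot 10^{8}$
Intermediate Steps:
$B = - \frac{411}{86}$ ($B = -3 + \frac{153}{-86} = -3 + 153 \left(- \frac{1}{86}\right) = -3 - \frac{153}{86} = - \frac{411}{86} \approx -4.7791$)
$f{\left(n,z \right)} = z^{2} - \frac{411 n}{86}$ ($f{\left(n,z \right)} = - \frac{411 n}{86} + z z = - \frac{411 n}{86} + z^{2} = z^{2} - \frac{411 n}{86}$)
$V = 4260$
$\left(V + \left(-6934 - 15065\right) \left(-11481 - 14647\right)\right) + f{\left(-82,w \right)} = \left(4260 + \left(-6934 - 15065\right) \left(-11481 - 14647\right)\right) + \left(\left(-174\right)^{2} - - \frac{16851}{43}\right) = \left(4260 - -574789872\right) + \left(30276 + \frac{16851}{43}\right) = \left(4260 + 574789872\right) + \frac{1318719}{43} = 574794132 + \frac{1318719}{43} = \frac{24717466395}{43}$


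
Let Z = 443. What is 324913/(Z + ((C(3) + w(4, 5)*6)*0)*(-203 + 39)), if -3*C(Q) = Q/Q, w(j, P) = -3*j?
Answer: 324913/443 ≈ 733.44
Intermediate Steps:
C(Q) = -⅓ (C(Q) = -Q/(3*Q) = -⅓*1 = -⅓)
324913/(Z + ((C(3) + w(4, 5)*6)*0)*(-203 + 39)) = 324913/(443 + ((-⅓ - 3*4*6)*0)*(-203 + 39)) = 324913/(443 + ((-⅓ - 12*6)*0)*(-164)) = 324913/(443 + ((-⅓ - 72)*0)*(-164)) = 324913/(443 - 217/3*0*(-164)) = 324913/(443 + 0*(-164)) = 324913/(443 + 0) = 324913/443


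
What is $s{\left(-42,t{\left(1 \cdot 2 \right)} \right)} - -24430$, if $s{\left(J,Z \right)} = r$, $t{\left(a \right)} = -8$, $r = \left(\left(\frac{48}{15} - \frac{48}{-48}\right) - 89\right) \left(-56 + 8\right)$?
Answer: $\frac{142502}{5} \approx 28500.0$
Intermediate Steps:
$r = \frac{20352}{5}$ ($r = \left(\left(48 \cdot \frac{1}{15} - -1\right) - 89\right) \left(-48\right) = \left(\left(\frac{16}{5} + 1\right) - 89\right) \left(-48\right) = \left(\frac{21}{5} - 89\right) \left(-48\right) = \left(- \frac{424}{5}\right) \left(-48\right) = \frac{20352}{5} \approx 4070.4$)
$s{\left(J,Z \right)} = \frac{20352}{5}$
$s{\left(-42,t{\left(1 \cdot 2 \right)} \right)} - -24430 = \frac{20352}{5} - -24430 = \frac{20352}{5} + 24430 = \frac{142502}{5}$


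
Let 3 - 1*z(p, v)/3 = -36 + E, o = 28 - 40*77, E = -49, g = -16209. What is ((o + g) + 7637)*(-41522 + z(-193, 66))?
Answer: 479582992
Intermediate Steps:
o = -3052 (o = 28 - 3080 = -3052)
z(p, v) = 264 (z(p, v) = 9 - 3*(-36 - 49) = 9 - 3*(-85) = 9 + 255 = 264)
((o + g) + 7637)*(-41522 + z(-193, 66)) = ((-3052 - 16209) + 7637)*(-41522 + 264) = (-19261 + 7637)*(-41258) = -11624*(-41258) = 479582992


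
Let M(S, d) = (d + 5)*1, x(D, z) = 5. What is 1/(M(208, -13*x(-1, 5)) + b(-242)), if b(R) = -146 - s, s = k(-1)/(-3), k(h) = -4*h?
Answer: -3/614 ≈ -0.0048860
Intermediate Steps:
s = -4/3 (s = -4*(-1)/(-3) = 4*(-1/3) = -4/3 ≈ -1.3333)
b(R) = -434/3 (b(R) = -146 - 1*(-4/3) = -146 + 4/3 = -434/3)
M(S, d) = 5 + d (M(S, d) = (5 + d)*1 = 5 + d)
1/(M(208, -13*x(-1, 5)) + b(-242)) = 1/((5 - 13*5) - 434/3) = 1/((5 - 65) - 434/3) = 1/(-60 - 434/3) = 1/(-614/3) = -3/614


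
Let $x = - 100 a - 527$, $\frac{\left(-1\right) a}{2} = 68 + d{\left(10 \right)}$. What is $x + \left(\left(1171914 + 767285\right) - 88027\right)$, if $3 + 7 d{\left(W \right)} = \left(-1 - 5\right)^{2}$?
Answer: $\frac{13056315}{7} \approx 1.8652 \cdot 10^{6}$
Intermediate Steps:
$d{\left(W \right)} = \frac{33}{7}$ ($d{\left(W \right)} = - \frac{3}{7} + \frac{\left(-1 - 5\right)^{2}}{7} = - \frac{3}{7} + \frac{\left(-6\right)^{2}}{7} = - \frac{3}{7} + \frac{1}{7} \cdot 36 = - \frac{3}{7} + \frac{36}{7} = \frac{33}{7}$)
$a = - \frac{1018}{7}$ ($a = - 2 \left(68 + \frac{33}{7}\right) = \left(-2\right) \frac{509}{7} = - \frac{1018}{7} \approx -145.43$)
$x = \frac{98111}{7}$ ($x = \left(-100\right) \left(- \frac{1018}{7}\right) - 527 = \frac{101800}{7} - 527 = \frac{98111}{7} \approx 14016.0$)
$x + \left(\left(1171914 + 767285\right) - 88027\right) = \frac{98111}{7} + \left(\left(1171914 + 767285\right) - 88027\right) = \frac{98111}{7} + \left(1939199 - 88027\right) = \frac{98111}{7} + 1851172 = \frac{13056315}{7}$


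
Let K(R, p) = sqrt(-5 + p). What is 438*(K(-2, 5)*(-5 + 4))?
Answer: 0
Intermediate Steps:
438*(K(-2, 5)*(-5 + 4)) = 438*(sqrt(-5 + 5)*(-5 + 4)) = 438*(sqrt(0)*(-1)) = 438*(0*(-1)) = 438*0 = 0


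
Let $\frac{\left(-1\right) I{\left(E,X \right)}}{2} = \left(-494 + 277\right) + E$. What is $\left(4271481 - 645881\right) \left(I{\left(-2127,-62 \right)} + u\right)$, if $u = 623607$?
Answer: $2277946352000$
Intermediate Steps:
$I{\left(E,X \right)} = 434 - 2 E$ ($I{\left(E,X \right)} = - 2 \left(\left(-494 + 277\right) + E\right) = - 2 \left(-217 + E\right) = 434 - 2 E$)
$\left(4271481 - 645881\right) \left(I{\left(-2127,-62 \right)} + u\right) = \left(4271481 - 645881\right) \left(\left(434 - -4254\right) + 623607\right) = 3625600 \left(\left(434 + 4254\right) + 623607\right) = 3625600 \left(4688 + 623607\right) = 3625600 \cdot 628295 = 2277946352000$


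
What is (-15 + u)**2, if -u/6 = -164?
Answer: 938961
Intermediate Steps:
u = 984 (u = -6*(-164) = 984)
(-15 + u)**2 = (-15 + 984)**2 = 969**2 = 938961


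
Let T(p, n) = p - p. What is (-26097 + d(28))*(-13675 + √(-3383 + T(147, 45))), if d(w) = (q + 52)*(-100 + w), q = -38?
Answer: 370660875 - 27105*I*√3383 ≈ 3.7066e+8 - 1.5765e+6*I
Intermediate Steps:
T(p, n) = 0
d(w) = -1400 + 14*w (d(w) = (-38 + 52)*(-100 + w) = 14*(-100 + w) = -1400 + 14*w)
(-26097 + d(28))*(-13675 + √(-3383 + T(147, 45))) = (-26097 + (-1400 + 14*28))*(-13675 + √(-3383 + 0)) = (-26097 + (-1400 + 392))*(-13675 + √(-3383)) = (-26097 - 1008)*(-13675 + I*√3383) = -27105*(-13675 + I*√3383) = 370660875 - 27105*I*√3383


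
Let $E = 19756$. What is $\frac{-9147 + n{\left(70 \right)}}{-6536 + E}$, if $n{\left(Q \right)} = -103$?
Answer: $- \frac{925}{1322} \approx -0.6997$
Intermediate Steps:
$\frac{-9147 + n{\left(70 \right)}}{-6536 + E} = \frac{-9147 - 103}{-6536 + 19756} = - \frac{9250}{13220} = \left(-9250\right) \frac{1}{13220} = - \frac{925}{1322}$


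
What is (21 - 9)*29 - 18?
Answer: 330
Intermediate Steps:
(21 - 9)*29 - 18 = 12*29 - 18 = 348 - 18 = 330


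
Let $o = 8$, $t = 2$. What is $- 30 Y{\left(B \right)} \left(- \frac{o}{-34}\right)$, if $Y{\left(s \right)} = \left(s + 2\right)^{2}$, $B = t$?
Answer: $- \frac{1920}{17} \approx -112.94$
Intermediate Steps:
$B = 2$
$Y{\left(s \right)} = \left(2 + s\right)^{2}$
$- 30 Y{\left(B \right)} \left(- \frac{o}{-34}\right) = - 30 \left(2 + 2\right)^{2} \left(- \frac{8}{-34}\right) = - 30 \cdot 4^{2} \left(- \frac{8 \left(-1\right)}{34}\right) = \left(-30\right) 16 \left(\left(-1\right) \left(- \frac{4}{17}\right)\right) = \left(-480\right) \frac{4}{17} = - \frac{1920}{17}$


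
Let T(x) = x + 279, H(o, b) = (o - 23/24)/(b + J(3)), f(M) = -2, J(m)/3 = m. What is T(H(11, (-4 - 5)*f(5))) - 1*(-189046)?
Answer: 122682841/648 ≈ 1.8933e+5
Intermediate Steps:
J(m) = 3*m
H(o, b) = (-23/24 + o)/(9 + b) (H(o, b) = (o - 23/24)/(b + 3*3) = (o - 23*1/24)/(b + 9) = (o - 23/24)/(9 + b) = (-23/24 + o)/(9 + b))
T(x) = 279 + x
T(H(11, (-4 - 5)*f(5))) - 1*(-189046) = (279 + (-23/24 + 11)/(9 + (-4 - 5)*(-2))) - 1*(-189046) = (279 + (241/24)/(9 - 9*(-2))) + 189046 = (279 + (241/24)/(9 + 18)) + 189046 = (279 + (241/24)/27) + 189046 = (279 + (1/27)*(241/24)) + 189046 = (279 + 241/648) + 189046 = 181033/648 + 189046 = 122682841/648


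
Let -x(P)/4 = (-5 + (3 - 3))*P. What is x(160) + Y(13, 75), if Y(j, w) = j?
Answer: 3213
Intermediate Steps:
x(P) = 20*P (x(P) = -4*(-5 + (3 - 3))*P = -4*(-5 + 0)*P = -(-20)*P = 20*P)
x(160) + Y(13, 75) = 20*160 + 13 = 3200 + 13 = 3213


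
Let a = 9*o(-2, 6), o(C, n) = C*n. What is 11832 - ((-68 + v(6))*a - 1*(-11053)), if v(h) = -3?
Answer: -6889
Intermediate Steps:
a = -108 (a = 9*(-2*6) = 9*(-12) = -108)
11832 - ((-68 + v(6))*a - 1*(-11053)) = 11832 - ((-68 - 3)*(-108) - 1*(-11053)) = 11832 - (-71*(-108) + 11053) = 11832 - (7668 + 11053) = 11832 - 1*18721 = 11832 - 18721 = -6889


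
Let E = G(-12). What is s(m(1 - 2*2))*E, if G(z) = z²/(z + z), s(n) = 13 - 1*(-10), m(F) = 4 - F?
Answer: -138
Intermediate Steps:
s(n) = 23 (s(n) = 13 + 10 = 23)
G(z) = z/2 (G(z) = z²/((2*z)) = (1/(2*z))*z² = z/2)
E = -6 (E = (½)*(-12) = -6)
s(m(1 - 2*2))*E = 23*(-6) = -138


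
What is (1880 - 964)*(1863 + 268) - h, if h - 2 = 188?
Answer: 1951806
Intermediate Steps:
h = 190 (h = 2 + 188 = 190)
(1880 - 964)*(1863 + 268) - h = (1880 - 964)*(1863 + 268) - 1*190 = 916*2131 - 190 = 1951996 - 190 = 1951806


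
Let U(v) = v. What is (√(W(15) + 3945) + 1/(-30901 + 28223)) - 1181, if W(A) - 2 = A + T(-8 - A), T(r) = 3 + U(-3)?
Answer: -3162719/2678 + √3962 ≈ -1118.1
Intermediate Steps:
T(r) = 0 (T(r) = 3 - 3 = 0)
W(A) = 2 + A (W(A) = 2 + (A + 0) = 2 + A)
(√(W(15) + 3945) + 1/(-30901 + 28223)) - 1181 = (√((2 + 15) + 3945) + 1/(-30901 + 28223)) - 1181 = (√(17 + 3945) + 1/(-2678)) - 1181 = (√3962 - 1/2678) - 1181 = (-1/2678 + √3962) - 1181 = -3162719/2678 + √3962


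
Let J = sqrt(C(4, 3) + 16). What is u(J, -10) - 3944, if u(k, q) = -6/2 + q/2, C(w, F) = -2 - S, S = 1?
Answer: -3952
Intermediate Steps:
C(w, F) = -3 (C(w, F) = -2 - 1*1 = -2 - 1 = -3)
J = sqrt(13) (J = sqrt(-3 + 16) = sqrt(13) ≈ 3.6056)
u(k, q) = -3 + q/2 (u(k, q) = -6*1/2 + q*(1/2) = -3 + q/2)
u(J, -10) - 3944 = (-3 + (1/2)*(-10)) - 3944 = (-3 - 5) - 3944 = -8 - 3944 = -3952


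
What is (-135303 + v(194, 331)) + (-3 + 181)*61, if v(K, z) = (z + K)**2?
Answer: 151180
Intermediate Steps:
v(K, z) = (K + z)**2
(-135303 + v(194, 331)) + (-3 + 181)*61 = (-135303 + (194 + 331)**2) + (-3 + 181)*61 = (-135303 + 525**2) + 178*61 = (-135303 + 275625) + 10858 = 140322 + 10858 = 151180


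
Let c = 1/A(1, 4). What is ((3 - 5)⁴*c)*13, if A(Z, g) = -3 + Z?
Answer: -104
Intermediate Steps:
c = -½ (c = 1/(-3 + 1) = 1/(-2) = -½ ≈ -0.50000)
((3 - 5)⁴*c)*13 = ((3 - 5)⁴*(-½))*13 = ((-2)⁴*(-½))*13 = (16*(-½))*13 = -8*13 = -104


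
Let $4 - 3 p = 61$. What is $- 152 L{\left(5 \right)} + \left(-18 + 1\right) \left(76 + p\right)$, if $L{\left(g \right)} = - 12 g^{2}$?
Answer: $44631$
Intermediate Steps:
$p = -19$ ($p = \frac{4}{3} - \frac{61}{3} = -19$)
$- 152 L{\left(5 \right)} + \left(-18 + 1\right) \left(76 + p\right) = - 152 \left(- 12 \cdot 5^{2}\right) + \left(-18 + 1\right) \left(76 - 19\right) = - 152 \left(\left(-12\right) 25\right) - 969 = \left(-152\right) \left(-300\right) - 969 = 45600 - 969 = 44631$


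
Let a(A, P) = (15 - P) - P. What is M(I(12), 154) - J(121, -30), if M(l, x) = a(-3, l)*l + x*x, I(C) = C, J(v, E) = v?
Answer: 23487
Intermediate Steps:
a(A, P) = 15 - 2*P
M(l, x) = x² + l*(15 - 2*l) (M(l, x) = (15 - 2*l)*l + x*x = l*(15 - 2*l) + x² = x² + l*(15 - 2*l))
M(I(12), 154) - J(121, -30) = (154² - 1*12*(-15 + 2*12)) - 1*121 = (23716 - 1*12*(-15 + 24)) - 121 = (23716 - 1*12*9) - 121 = (23716 - 108) - 121 = 23608 - 121 = 23487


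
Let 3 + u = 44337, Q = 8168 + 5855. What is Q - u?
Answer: -30311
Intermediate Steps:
Q = 14023
u = 44334 (u = -3 + 44337 = 44334)
Q - u = 14023 - 1*44334 = 14023 - 44334 = -30311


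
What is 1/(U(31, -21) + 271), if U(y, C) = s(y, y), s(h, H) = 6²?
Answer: 1/307 ≈ 0.0032573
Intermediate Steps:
s(h, H) = 36
U(y, C) = 36
1/(U(31, -21) + 271) = 1/(36 + 271) = 1/307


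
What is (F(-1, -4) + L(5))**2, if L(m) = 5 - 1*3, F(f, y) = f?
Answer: 1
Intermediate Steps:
L(m) = 2 (L(m) = 5 - 3 = 2)
(F(-1, -4) + L(5))**2 = (-1 + 2)**2 = 1**2 = 1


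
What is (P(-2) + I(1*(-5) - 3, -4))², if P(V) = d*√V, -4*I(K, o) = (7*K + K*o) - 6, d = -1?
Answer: 217/4 - 15*I*√2 ≈ 54.25 - 21.213*I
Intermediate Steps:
I(K, o) = 3/2 - 7*K/4 - K*o/4 (I(K, o) = -((7*K + K*o) - 6)/4 = -(-6 + 7*K + K*o)/4 = 3/2 - 7*K/4 - K*o/4)
P(V) = -√V
(P(-2) + I(1*(-5) - 3, -4))² = (-√(-2) + (3/2 - 7*(1*(-5) - 3)/4 - ¼*(1*(-5) - 3)*(-4)))² = (-I*√2 + (3/2 - 7*(-5 - 3)/4 - ¼*(-5 - 3)*(-4)))² = (-I*√2 + (3/2 - 7/4*(-8) - ¼*(-8)*(-4)))² = (-I*√2 + (3/2 + 14 - 8))² = (-I*√2 + 15/2)² = (15/2 - I*√2)²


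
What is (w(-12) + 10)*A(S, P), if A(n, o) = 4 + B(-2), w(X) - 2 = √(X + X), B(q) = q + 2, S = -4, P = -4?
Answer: 48 + 8*I*√6 ≈ 48.0 + 19.596*I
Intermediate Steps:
B(q) = 2 + q
w(X) = 2 + √2*√X (w(X) = 2 + √(X + X) = 2 + √(2*X) = 2 + √2*√X)
A(n, o) = 4 (A(n, o) = 4 + (2 - 2) = 4 + 0 = 4)
(w(-12) + 10)*A(S, P) = ((2 + √2*√(-12)) + 10)*4 = ((2 + √2*(2*I*√3)) + 10)*4 = ((2 + 2*I*√6) + 10)*4 = (12 + 2*I*√6)*4 = 48 + 8*I*√6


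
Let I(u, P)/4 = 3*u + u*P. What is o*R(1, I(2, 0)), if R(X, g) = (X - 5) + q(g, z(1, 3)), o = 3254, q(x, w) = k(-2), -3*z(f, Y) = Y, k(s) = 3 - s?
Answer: 3254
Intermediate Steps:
z(f, Y) = -Y/3
I(u, P) = 12*u + 4*P*u (I(u, P) = 4*(3*u + u*P) = 4*(3*u + P*u) = 12*u + 4*P*u)
q(x, w) = 5 (q(x, w) = 3 - 1*(-2) = 3 + 2 = 5)
R(X, g) = X (R(X, g) = (X - 5) + 5 = (-5 + X) + 5 = X)
o*R(1, I(2, 0)) = 3254*1 = 3254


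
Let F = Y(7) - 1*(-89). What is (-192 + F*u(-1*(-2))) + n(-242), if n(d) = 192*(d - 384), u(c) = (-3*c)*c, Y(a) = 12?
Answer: -121596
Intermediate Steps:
F = 101 (F = 12 - 1*(-89) = 12 + 89 = 101)
u(c) = -3*c²
n(d) = -73728 + 192*d (n(d) = 192*(-384 + d) = -73728 + 192*d)
(-192 + F*u(-1*(-2))) + n(-242) = (-192 + 101*(-3*(-1*(-2))²)) + (-73728 + 192*(-242)) = (-192 + 101*(-3*2²)) + (-73728 - 46464) = (-192 + 101*(-3*4)) - 120192 = (-192 + 101*(-12)) - 120192 = (-192 - 1212) - 120192 = -1404 - 120192 = -121596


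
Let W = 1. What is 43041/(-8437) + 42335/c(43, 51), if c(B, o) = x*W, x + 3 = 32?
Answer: 355932206/244673 ≈ 1454.7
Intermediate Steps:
x = 29 (x = -3 + 32 = 29)
c(B, o) = 29 (c(B, o) = 29*1 = 29)
43041/(-8437) + 42335/c(43, 51) = 43041/(-8437) + 42335/29 = 43041*(-1/8437) + 42335*(1/29) = -43041/8437 + 42335/29 = 355932206/244673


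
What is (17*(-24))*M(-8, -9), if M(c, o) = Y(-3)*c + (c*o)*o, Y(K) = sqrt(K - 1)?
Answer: 264384 + 6528*I ≈ 2.6438e+5 + 6528.0*I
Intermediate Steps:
Y(K) = sqrt(-1 + K)
M(c, o) = c*o**2 + 2*I*c (M(c, o) = sqrt(-1 - 3)*c + (c*o)*o = sqrt(-4)*c + c*o**2 = (2*I)*c + c*o**2 = 2*I*c + c*o**2 = c*o**2 + 2*I*c)
(17*(-24))*M(-8, -9) = (17*(-24))*(-8*((-9)**2 + 2*I)) = -(-3264)*(81 + 2*I) = -408*(-648 - 16*I) = 264384 + 6528*I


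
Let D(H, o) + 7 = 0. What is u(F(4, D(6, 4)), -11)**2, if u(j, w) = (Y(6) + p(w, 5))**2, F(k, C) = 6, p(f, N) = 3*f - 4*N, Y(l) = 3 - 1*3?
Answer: 7890481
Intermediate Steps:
D(H, o) = -7 (D(H, o) = -7 + 0 = -7)
Y(l) = 0 (Y(l) = 3 - 3 = 0)
p(f, N) = -4*N + 3*f
u(j, w) = (-20 + 3*w)**2 (u(j, w) = (0 + (-4*5 + 3*w))**2 = (0 + (-20 + 3*w))**2 = (-20 + 3*w)**2)
u(F(4, D(6, 4)), -11)**2 = ((-20 + 3*(-11))**2)**2 = ((-20 - 33)**2)**2 = ((-53)**2)**2 = 2809**2 = 7890481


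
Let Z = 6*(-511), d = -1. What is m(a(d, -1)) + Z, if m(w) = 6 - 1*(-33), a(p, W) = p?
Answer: -3027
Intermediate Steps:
m(w) = 39 (m(w) = 6 + 33 = 39)
Z = -3066
m(a(d, -1)) + Z = 39 - 3066 = -3027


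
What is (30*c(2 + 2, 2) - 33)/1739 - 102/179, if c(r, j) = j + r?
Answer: -151065/311281 ≈ -0.48530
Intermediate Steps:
(30*c(2 + 2, 2) - 33)/1739 - 102/179 = (30*(2 + (2 + 2)) - 33)/1739 - 102/179 = (30*(2 + 4) - 33)*(1/1739) - 102*1/179 = (30*6 - 33)*(1/1739) - 102/179 = (180 - 33)*(1/1739) - 102/179 = 147*(1/1739) - 102/179 = 147/1739 - 102/179 = -151065/311281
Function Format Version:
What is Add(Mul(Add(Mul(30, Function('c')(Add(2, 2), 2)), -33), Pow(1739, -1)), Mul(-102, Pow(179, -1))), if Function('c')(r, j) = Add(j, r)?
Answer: Rational(-151065, 311281) ≈ -0.48530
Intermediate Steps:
Add(Mul(Add(Mul(30, Function('c')(Add(2, 2), 2)), -33), Pow(1739, -1)), Mul(-102, Pow(179, -1))) = Add(Mul(Add(Mul(30, Add(2, Add(2, 2))), -33), Pow(1739, -1)), Mul(-102, Pow(179, -1))) = Add(Mul(Add(Mul(30, Add(2, 4)), -33), Rational(1, 1739)), Mul(-102, Rational(1, 179))) = Add(Mul(Add(Mul(30, 6), -33), Rational(1, 1739)), Rational(-102, 179)) = Add(Mul(Add(180, -33), Rational(1, 1739)), Rational(-102, 179)) = Add(Mul(147, Rational(1, 1739)), Rational(-102, 179)) = Add(Rational(147, 1739), Rational(-102, 179)) = Rational(-151065, 311281)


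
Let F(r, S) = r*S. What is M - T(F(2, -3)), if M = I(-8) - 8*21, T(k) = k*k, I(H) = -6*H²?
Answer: -588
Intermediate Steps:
F(r, S) = S*r
T(k) = k²
M = -552 (M = -6*(-8)² - 8*21 = -6*64 - 168 = -384 - 168 = -552)
M - T(F(2, -3)) = -552 - (-3*2)² = -552 - 1*(-6)² = -552 - 1*36 = -552 - 36 = -588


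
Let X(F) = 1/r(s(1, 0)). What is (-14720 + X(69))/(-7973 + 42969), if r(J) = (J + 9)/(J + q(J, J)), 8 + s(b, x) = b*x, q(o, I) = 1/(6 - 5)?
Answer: -14727/34996 ≈ -0.42082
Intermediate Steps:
q(o, I) = 1 (q(o, I) = 1/1 = 1)
s(b, x) = -8 + b*x
r(J) = (9 + J)/(1 + J) (r(J) = (J + 9)/(J + 1) = (9 + J)/(1 + J))
X(F) = -7 (X(F) = 1/((9 + (-8 + 1*0))/(1 + (-8 + 1*0))) = 1/((9 + (-8 + 0))/(1 + (-8 + 0))) = 1/((9 - 8)/(1 - 8)) = 1/(1/(-7)) = 1/(-1/7*1) = 1/(-1/7) = -7)
(-14720 + X(69))/(-7973 + 42969) = (-14720 - 7)/(-7973 + 42969) = -14727/34996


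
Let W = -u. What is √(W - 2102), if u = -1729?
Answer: I*√373 ≈ 19.313*I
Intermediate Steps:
W = 1729 (W = -1*(-1729) = 1729)
√(W - 2102) = √(1729 - 2102) = √(-373) = I*√373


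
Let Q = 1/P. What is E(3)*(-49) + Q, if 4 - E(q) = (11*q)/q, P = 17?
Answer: 5832/17 ≈ 343.06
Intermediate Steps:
E(q) = -7 (E(q) = 4 - 11*q/q = 4 - 1*11 = 4 - 11 = -7)
Q = 1/17 ≈ 0.058824
E(3)*(-49) + Q = -7*(-49) + 1/17 = 343 + 1/17 = 5832/17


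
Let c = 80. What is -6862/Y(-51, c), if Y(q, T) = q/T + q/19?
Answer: 10430240/5049 ≈ 2065.8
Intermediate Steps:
Y(q, T) = q/19 + q/T (Y(q, T) = q/T + q*(1/19) = q/T + q/19 = q/19 + q/T)
-6862/Y(-51, c) = -6862/((1/19)*(-51) - 51/80) = -6862/(-51/19 - 51*1/80) = -6862/(-51/19 - 51/80) = -6862/(-5049/1520) = -6862*(-1520/5049) = 10430240/5049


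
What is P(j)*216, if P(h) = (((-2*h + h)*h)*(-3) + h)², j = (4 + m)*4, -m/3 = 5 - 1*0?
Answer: 7176318336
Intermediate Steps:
m = -15 (m = -3*(5 - 1*0) = -3*(5 + 0) = -3*5 = -15)
j = -44 (j = (4 - 15)*4 = -11*4 = -44)
P(h) = (h + 3*h²)² (P(h) = (((-h)*h)*(-3) + h)² = (-h²*(-3) + h)² = (3*h² + h)² = (h + 3*h²)²)
P(j)*216 = ((-44)²*(1 + 3*(-44))²)*216 = (1936*(1 - 132)²)*216 = (1936*(-131)²)*216 = (1936*17161)*216 = 33223696*216 = 7176318336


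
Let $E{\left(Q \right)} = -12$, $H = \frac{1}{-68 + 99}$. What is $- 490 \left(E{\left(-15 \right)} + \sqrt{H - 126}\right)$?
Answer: $5880 - \frac{490 i \sqrt{121055}}{31} \approx 5880.0 - 5499.5 i$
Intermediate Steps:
$H = \frac{1}{31} \approx 0.032258$
$- 490 \left(E{\left(-15 \right)} + \sqrt{H - 126}\right) = - 490 \left(-12 + \sqrt{\frac{1}{31} - 126}\right) = - 490 \left(-12 + \sqrt{- \frac{3905}{31}}\right) = - 490 \left(-12 + \frac{i \sqrt{121055}}{31}\right) = 5880 - \frac{490 i \sqrt{121055}}{31}$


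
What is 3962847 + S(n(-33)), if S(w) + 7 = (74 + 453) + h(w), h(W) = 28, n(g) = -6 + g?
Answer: 3963395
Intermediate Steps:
S(w) = 548 (S(w) = -7 + ((74 + 453) + 28) = -7 + (527 + 28) = -7 + 555 = 548)
3962847 + S(n(-33)) = 3962847 + 548 = 3963395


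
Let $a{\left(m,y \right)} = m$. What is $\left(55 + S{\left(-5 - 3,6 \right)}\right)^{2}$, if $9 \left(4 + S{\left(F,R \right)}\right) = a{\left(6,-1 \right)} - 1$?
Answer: $\frac{215296}{81} \approx 2658.0$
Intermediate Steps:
$S{\left(F,R \right)} = - \frac{31}{9}$ ($S{\left(F,R \right)} = -4 + \frac{6 - 1}{9} = -4 + \frac{1}{9} \cdot 5 = -4 + \frac{5}{9} = - \frac{31}{9}$)
$\left(55 + S{\left(-5 - 3,6 \right)}\right)^{2} = \left(55 - \frac{31}{9}\right)^{2} = \left(\frac{464}{9}\right)^{2} = \frac{215296}{81}$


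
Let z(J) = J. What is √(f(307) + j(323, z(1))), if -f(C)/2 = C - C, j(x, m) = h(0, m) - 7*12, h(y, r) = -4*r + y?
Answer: 2*I*√22 ≈ 9.3808*I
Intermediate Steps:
h(y, r) = y - 4*r
j(x, m) = -84 - 4*m (j(x, m) = (0 - 4*m) - 7*12 = -4*m - 84 = -84 - 4*m)
f(C) = 0 (f(C) = -2*(C - C) = -2*0 = 0)
√(f(307) + j(323, z(1))) = √(0 + (-84 - 4*1)) = √(0 + (-84 - 4)) = √(0 - 88) = √(-88) = 2*I*√22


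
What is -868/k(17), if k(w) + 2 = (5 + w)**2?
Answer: -434/241 ≈ -1.8008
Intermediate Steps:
k(w) = -2 + (5 + w)**2
-868/k(17) = -868/(-2 + (5 + 17)**2) = -868/(-2 + 22**2) = -868/(-2 + 484) = -868/482 = -868*1/482 = -434/241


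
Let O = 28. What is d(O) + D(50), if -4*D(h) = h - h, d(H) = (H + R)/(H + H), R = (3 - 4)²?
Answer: 29/56 ≈ 0.51786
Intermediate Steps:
R = 1 (R = (-1)² = 1)
d(H) = (1 + H)/(2*H) (d(H) = (H + 1)/(H + H) = (1 + H)/((2*H)) = (1 + H)*(1/(2*H)) = (1 + H)/(2*H))
D(h) = 0 (D(h) = -(h - h)/4 = -¼*0 = 0)
d(O) + D(50) = (½)*(1 + 28)/28 + 0 = (½)*(1/28)*29 + 0 = 29/56 + 0 = 29/56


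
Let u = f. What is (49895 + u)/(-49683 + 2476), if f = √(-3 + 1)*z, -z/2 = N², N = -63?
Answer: -49895/47207 + 7938*I*√2/47207 ≈ -1.0569 + 0.2378*I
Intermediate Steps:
z = -7938 (z = -2*(-63)² = -2*3969 = -7938)
f = -7938*I*√2 (f = √(-3 + 1)*(-7938) = √(-2)*(-7938) = (I*√2)*(-7938) = -7938*I*√2 ≈ -11226.0*I)
u = -7938*I*√2 ≈ -11226.0*I
(49895 + u)/(-49683 + 2476) = (49895 - 7938*I*√2)/(-49683 + 2476) = (49895 - 7938*I*√2)/(-47207) = (49895 - 7938*I*√2)*(-1/47207) = -49895/47207 + 7938*I*√2/47207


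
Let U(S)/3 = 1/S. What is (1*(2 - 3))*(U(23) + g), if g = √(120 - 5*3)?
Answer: -3/23 - √105 ≈ -10.377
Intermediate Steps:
U(S) = 3/S
g = √105 (g = √(120 - 15) = √105 ≈ 10.247)
(1*(2 - 3))*(U(23) + g) = (1*(2 - 3))*(3/23 + √105) = (1*(-1))*(3*(1/23) + √105) = -(3/23 + √105) = -3/23 - √105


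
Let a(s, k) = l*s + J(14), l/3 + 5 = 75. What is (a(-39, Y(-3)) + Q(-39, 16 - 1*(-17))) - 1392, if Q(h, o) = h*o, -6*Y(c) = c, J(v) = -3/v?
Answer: -152169/14 ≈ -10869.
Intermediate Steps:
l = 210 (l = -15 + 3*75 = -15 + 225 = 210)
Y(c) = -c/6
a(s, k) = -3/14 + 210*s (a(s, k) = 210*s - 3/14 = -3/14 + 210*s)
(a(-39, Y(-3)) + Q(-39, 16 - 1*(-17))) - 1392 = ((-3/14 + 210*(-39)) - 39*(16 - 1*(-17))) - 1392 = ((-3/14 - 8190) - 39*(16 + 17)) - 1392 = (-114663/14 - 39*33) - 1392 = (-114663/14 - 1287) - 1392 = -132681/14 - 1392 = -152169/14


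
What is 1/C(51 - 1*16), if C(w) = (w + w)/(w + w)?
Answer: 1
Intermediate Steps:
C(w) = 1 (C(w) = (2*w)/((2*w)) = (2*w)*(1/(2*w)) = 1)
1/C(51 - 1*16) = 1/1 = 1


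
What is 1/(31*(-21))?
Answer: -1/651 ≈ -0.0015361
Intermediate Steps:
1/(31*(-21)) = 1/(-651) = -1/651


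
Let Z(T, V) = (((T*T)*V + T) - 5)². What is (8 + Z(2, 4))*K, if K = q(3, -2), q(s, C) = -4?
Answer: -708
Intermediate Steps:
Z(T, V) = (-5 + T + V*T²)² (Z(T, V) = ((T²*V + T) - 5)² = ((V*T² + T) - 5)² = ((T + V*T²) - 5)² = (-5 + T + V*T²)²)
K = -4
(8 + Z(2, 4))*K = (8 + (-5 + 2 + 4*2²)²)*(-4) = (8 + (-5 + 2 + 4*4)²)*(-4) = (8 + (-5 + 2 + 16)²)*(-4) = (8 + 13²)*(-4) = (8 + 169)*(-4) = 177*(-4) = -708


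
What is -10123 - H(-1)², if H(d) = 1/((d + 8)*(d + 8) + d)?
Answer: -23323393/2304 ≈ -10123.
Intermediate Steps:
H(d) = 1/(d + (8 + d)²) (H(d) = 1/((8 + d)*(8 + d) + d) = 1/((8 + d)² + d) = 1/(d + (8 + d)²))
-10123 - H(-1)² = -10123 - (1/(-1 + (8 - 1)²))² = -10123 - (1/(-1 + 7²))² = -10123 - (1/(-1 + 49))² = -10123 - (1/48)² = -10123 - 1*1/2304 = -10123 - 1/2304 = -23323393/2304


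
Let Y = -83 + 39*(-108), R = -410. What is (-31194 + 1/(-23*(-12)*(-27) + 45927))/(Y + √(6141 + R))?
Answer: 1030962478991/141905757330 + 1200189149*√5731/709528786650 ≈ 7.3932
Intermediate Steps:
Y = -4295 (Y = -83 - 4212 = -4295)
(-31194 + 1/(-23*(-12)*(-27) + 45927))/(Y + √(6141 + R)) = (-31194 + 1/(-23*(-12)*(-27) + 45927))/(-4295 + √(6141 - 410)) = (-31194 + 1/(276*(-27) + 45927))/(-4295 + √5731) = (-31194 + 1/(-7452 + 45927))/(-4295 + √5731) = (-31194 + 1/38475)/(-4295 + √5731) = -1200189149/(38475*(-4295 + √5731))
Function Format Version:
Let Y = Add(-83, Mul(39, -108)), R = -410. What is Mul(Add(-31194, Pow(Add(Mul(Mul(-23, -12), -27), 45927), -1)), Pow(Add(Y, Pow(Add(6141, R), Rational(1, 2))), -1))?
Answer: Add(Rational(1030962478991, 141905757330), Mul(Rational(1200189149, 709528786650), Pow(5731, Rational(1, 2)))) ≈ 7.3932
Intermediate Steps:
Y = -4295 (Y = Add(-83, -4212) = -4295)
Mul(Add(-31194, Pow(Add(Mul(Mul(-23, -12), -27), 45927), -1)), Pow(Add(Y, Pow(Add(6141, R), Rational(1, 2))), -1)) = Mul(Add(-31194, Pow(Add(Mul(Mul(-23, -12), -27), 45927), -1)), Pow(Add(-4295, Pow(Add(6141, -410), Rational(1, 2))), -1)) = Mul(Add(-31194, Pow(Add(Mul(276, -27), 45927), -1)), Pow(Add(-4295, Pow(5731, Rational(1, 2))), -1)) = Mul(Add(-31194, Pow(Add(-7452, 45927), -1)), Pow(Add(-4295, Pow(5731, Rational(1, 2))), -1)) = Mul(Add(-31194, Pow(38475, -1)), Pow(Add(-4295, Pow(5731, Rational(1, 2))), -1)) = Mul(Add(-31194, Rational(1, 38475)), Pow(Add(-4295, Pow(5731, Rational(1, 2))), -1)) = Mul(Rational(-1200189149, 38475), Pow(Add(-4295, Pow(5731, Rational(1, 2))), -1))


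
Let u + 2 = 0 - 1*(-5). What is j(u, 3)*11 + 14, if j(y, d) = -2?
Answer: -8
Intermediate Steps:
u = 3 (u = -2 + (0 - 1*(-5)) = -2 + (0 + 5) = -2 + 5 = 3)
j(u, 3)*11 + 14 = -2*11 + 14 = -22 + 14 = -8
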